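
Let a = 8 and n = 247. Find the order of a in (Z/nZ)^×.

12

Since 8 ∈ (Z/247Z)^×, its order divides φ(247) = φ(13·19) = (13−1)·(19−1) = 12·18 = 216 = 2^3 · 3^3.
Divisors of 216: 1, 2, 3, 4, 6, 8, 9, 12, 18, 24, 27, 36, 54, 72, 108, 216.
Evaluate successive powers at the divisors of 216:
8^1 ≡ 8 (mod 247)
8^2 ≡ 64 (mod 247)
8^3 ≡ 18 (mod 247)
8^4 ≡ 144 (mod 247)
8^6 ≡ 77 (mod 247)
8^8 ≡ 235 (mod 247)
8^9 ≡ 151 (mod 247)
8^12 ≡ 1 (mod 247) ✓
Hence ord(8) = 12.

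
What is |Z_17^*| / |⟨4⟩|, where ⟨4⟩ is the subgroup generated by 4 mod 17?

4

By Lagrange's theorem, ord_17(4) divides φ(17) = 17 − 1 = 16 = 2^4.
Divisors of 16: 1, 2, 4, 8, 16.
Compute 4^d (mod 17) for the divisors d until we hit 1:
4^1 ≡ 4
4^2 ≡ 16
4^4 ≡ 1
Thus |⟨4⟩| = ord(4) = 4.
The index is φ(17) / ord(4) = 16 / 4 = 4.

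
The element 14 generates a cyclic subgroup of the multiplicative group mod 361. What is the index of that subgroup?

1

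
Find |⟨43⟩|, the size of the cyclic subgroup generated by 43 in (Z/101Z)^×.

50

The order of 43 must divide φ(101) = 101 − 1 = 100 = 2^2 · 5^2.
Divisors of 100: 1, 2, 4, 5, 10, 20, 25, 50, 100.
Test each divisor d:
43^1 ≡ 43 (mod 101)
43^2 ≡ 31 (mod 101)
43^4 ≡ 52 (mod 101)
43^5 ≡ 14 (mod 101)
43^10 ≡ 95 (mod 101)
43^20 ≡ 36 (mod 101)
43^25 ≡ 100 (mod 101)
43^50 ≡ 1 (mod 101) ✓
Hence ord(43) = 50.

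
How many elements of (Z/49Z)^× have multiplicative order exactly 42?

φ(49) = φ(7^2) = 7·(7−1) = 42 = 2 · 3 · 7.
(Z/49Z)^× is cyclic (|G| = 42); a cyclic group of order m has exactly φ(d) elements of each order d | m, and none otherwise.
42 = 2 · 3 · 7 divides 42, and φ(42) = 12.

12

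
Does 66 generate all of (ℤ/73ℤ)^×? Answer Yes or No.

φ(73) = 73 − 1 = 72 = 2^3 · 3^2.
66 is a primitive root mod 73 iff 66^(φ(73)/q) ≢ 1 for every prime q | φ(73), i.e. q ∈ {2, 3}.
66^36 ≡ 72 (mod 73)  [q = 2: ≢ 1 ✓]
66^24 ≡ 1 (mod 73)  [q = 3: ≡ 1 ✗]
Since 66^24 ≡ 1, the order of 66 divides 24 < 72, so 66 is not a primitive root.

No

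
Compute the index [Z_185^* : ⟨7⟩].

4

By Lagrange's theorem, ord_185(7) divides φ(185) = φ(5·37) = (5−1)·(37−1) = 4·36 = 144 = 2^4 · 3^2.
Divisors of 144: 1, 2, 3, 4, 6, 8, 9, 12, 16, 18, 24, 36, 48, 72, 144.
Check 7^d mod 185 for each divisor in increasing order:
7^1 ≡ 7 (mod 185)
7^2 ≡ 49 (mod 185)
7^3 ≡ 158 (mod 185)
7^4 ≡ 181 (mod 185)
7^6 ≡ 174 (mod 185)
7^8 ≡ 16 (mod 185)
7^9 ≡ 112 (mod 185)
7^12 ≡ 121 (mod 185)
7^16 ≡ 71 (mod 185)
7^18 ≡ 149 (mod 185)
7^24 ≡ 26 (mod 185)
7^36 ≡ 1 (mod 185) ✓
The order of 7 is 36, so the subgroup it generates has 36 elements.
The index is φ(185) / ord(7) = 144 / 36 = 4.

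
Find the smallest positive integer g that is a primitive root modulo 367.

6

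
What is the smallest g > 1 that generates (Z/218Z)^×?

φ(218) = φ(2)·φ(109) = 1·108 = 108 = 2^2 · 3^3.
g is a primitive root iff g^(108/q) ≢ 1 (mod 218) for each prime q ∈ {2, 3}.
g = 2: gcd(2, 218) = 2 > 1, not a unit — skip.
g = 3: 3^54 ≡ 1 — hits 1, so not a primitive root.
g = 4: gcd(4, 218) = 2 > 1, not a unit — skip.
g = 5: 5^54 ≡ 1 — hits 1, so not a primitive root.
g = 6: gcd(6, 218) = 2 > 1, not a unit — skip.
g = 7: 7^54 ≡ 1 — hits 1, so not a primitive root.
g = 8: gcd(8, 218) = 2 > 1, not a unit — skip.
g = 9: 9^54 ≡ 1 — hits 1, so not a primitive root.
g = 10: gcd(10, 218) = 2 > 1, not a unit — skip.
g = 11: 11^54 ≡ 217; 11^36 ≡ 45 — none is 1, so 11 is a primitive root.
Hence the least primitive root of 218 is 11.

11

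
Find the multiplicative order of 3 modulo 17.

16

Since 3 ∈ (Z/17Z)^×, its order divides φ(17) = 17 − 1 = 16 = 2^4.
Divisors of 16: 1, 2, 4, 8, 16.
Evaluate successive powers at the divisors of 16:
3^1 ≡ 3 (mod 17)
3^2 ≡ 9 (mod 17)
3^4 ≡ 13 (mod 17)
3^8 ≡ 16 (mod 17)
3^16 ≡ 1 (mod 17) ✓
The smallest such exponent is 16, so the order of 3 is 16.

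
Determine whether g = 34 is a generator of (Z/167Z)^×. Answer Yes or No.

φ(167) = 167 − 1 = 166 = 2 · 83.
34 is a primitive root mod 167 iff 34^(φ(167)/q) ≢ 1 for every prime q | φ(167), i.e. q ∈ {2, 83}.
34^83 ≡ 166 (mod 167)  [q = 2: ≢ 1 ✓]
34^2 ≡ 154 (mod 167)  [q = 83: ≢ 1 ✓]
None equal 1, so ord_167(34) = 166: 34 is a primitive root.

Yes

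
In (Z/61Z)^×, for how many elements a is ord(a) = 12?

φ(61) = 61 − 1 = 60 = 2^2 · 3 · 5.
Since (Z/61Z)^× is cyclic of order 60, the number of elements of order d is φ(d) when d | 60 and 0 otherwise.
12 = 2^2 · 3 divides 60, and φ(12) = 4.

4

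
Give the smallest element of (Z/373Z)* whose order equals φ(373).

2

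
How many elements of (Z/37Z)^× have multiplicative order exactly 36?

12

φ(37) = 37 − 1 = 36 = 2^2 · 3^2.
In a cyclic group of order 36, there are φ(d) elements of order d for each divisor d of 36, and zero for non-divisors.
36 = 2^2 · 3^2 divides 36, and φ(36) = 12.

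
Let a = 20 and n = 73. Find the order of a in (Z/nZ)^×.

Since 20 ∈ (Z/73Z)^×, its order divides φ(73) = 73 − 1 = 72 = 2^3 · 3^2.
Divisors of 72: 1, 2, 3, 4, 6, 8, 9, 12, 18, 24, 36, 72.
Test each divisor d:
20^1 ≡ 20 (mod 73)
20^2 ≡ 35 (mod 73)
20^3 ≡ 43 (mod 73)
20^4 ≡ 57 (mod 73)
20^6 ≡ 24 (mod 73)
20^8 ≡ 37 (mod 73)
20^9 ≡ 10 (mod 73)
20^12 ≡ 65 (mod 73)
20^18 ≡ 27 (mod 73)
20^24 ≡ 64 (mod 73)
20^36 ≡ 72 (mod 73)
20^72 ≡ 1 (mod 73) ✓
So ord_73(20) = 72.

72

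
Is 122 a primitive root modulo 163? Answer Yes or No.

Yes

φ(163) = 163 − 1 = 162 = 2 · 3^4.
An element g generates (Z/163Z)^× iff g^(162/q) ≢ 1 (mod 163) for each prime q ∈ {2, 3}.
122^81 ≡ 162 (mod 163)  [q = 2: ≢ 1 ✓]
122^54 ≡ 104 (mod 163)  [q = 3: ≢ 1 ✓]
Every test exponent gives a nontrivial residue, hence 122 generates the full group.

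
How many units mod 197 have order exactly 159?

0

φ(197) = 197 − 1 = 196 = 2^2 · 7^2.
(Z/197Z)^× is cyclic (|G| = 196); a cyclic group of order m has exactly φ(d) elements of each order d | m, and none otherwise.
Since 159 ∤ 196, the count is 0.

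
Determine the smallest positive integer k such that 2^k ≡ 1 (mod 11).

By Lagrange's theorem, ord_11(2) divides φ(11) = 11 − 1 = 10 = 2 · 5.
Divisors of 10: 1, 2, 5, 10.
Test each divisor d:
2^1 ≡ 2 (mod 11)
2^2 ≡ 4 (mod 11)
2^5 ≡ 10 (mod 11)
2^10 ≡ 1 (mod 11) ✓
Hence ord(2) = 10.

10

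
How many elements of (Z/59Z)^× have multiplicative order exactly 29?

28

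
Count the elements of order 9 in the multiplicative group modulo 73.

6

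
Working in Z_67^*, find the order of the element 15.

ord(15) | φ(67) = 67 − 1 = 66 = 2 · 3 · 11.
Divisors of 66: 1, 2, 3, 6, 11, 22, 33, 66.
Compute 15^d (mod 67) for the divisors d until we hit 1:
15^1 ≡ 15 (mod 67)
15^2 ≡ 24 (mod 67)
15^3 ≡ 25 (mod 67)
15^6 ≡ 22 (mod 67)
15^11 ≡ 1 (mod 67) ✓
Therefore the multiplicative order of 15 modulo 67 is 11.

11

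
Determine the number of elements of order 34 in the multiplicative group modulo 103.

φ(103) = 103 − 1 = 102 = 2 · 3 · 17.
Since (Z/103Z)^× is cyclic of order 102, the number of elements of order d is φ(d) when d | 102 and 0 otherwise.
34 = 2 · 17 divides 102, and φ(34) = 16.

16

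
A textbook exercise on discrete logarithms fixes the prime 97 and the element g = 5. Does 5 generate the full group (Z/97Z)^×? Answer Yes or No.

φ(97) = 97 − 1 = 96 = 2^5 · 3.
Test 5^(96/q) mod 97 for each prime factor q of 96:
5^48 ≡ 96 (mod 97)  [q = 2: ≢ 1 ✓]
5^32 ≡ 35 (mod 97)  [q = 3: ≢ 1 ✓]
All checks pass, so 5 has order 96 and is a primitive root modulo 97.

Yes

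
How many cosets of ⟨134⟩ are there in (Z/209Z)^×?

18

ord(134) | φ(209) = φ(11·19) = (11−1)·(19−1) = 10·18 = 180 = 2^2 · 3^2 · 5.
Divisors of 180: 1, 2, 3, 4, 5, 6, 9, 10, 12, 15, 18, 20, 30, 36, 45, 60, 90, 180.
Test each divisor d:
134^1 ≡ 134 (mod 209)
134^2 ≡ 191 (mod 209)
134^3 ≡ 96 (mod 209)
134^4 ≡ 115 (mod 209)
134^5 ≡ 153 (mod 209)
134^6 ≡ 20 (mod 209)
134^9 ≡ 39 (mod 209)
134^10 ≡ 1 (mod 209) ✓
Thus |⟨134⟩| = ord(134) = 10.
[(Z/209Z)^× : ⟨134⟩] = 180/10 = 18.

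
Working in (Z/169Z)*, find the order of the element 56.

ord(56) | φ(169) = φ(13^2) = 13·(13−1) = 156 = 2^2 · 3 · 13.
Divisors of 156: 1, 2, 3, 4, 6, 12, 13, 26, 39, 52, 78, 156.
Compute 56^d (mod 169) for the divisors d until we hit 1:
56^1 ≡ 56 (mod 169)
56^2 ≡ 94 (mod 169)
56^3 ≡ 25 (mod 169)
56^4 ≡ 48 (mod 169)
56^6 ≡ 118 (mod 169)
56^12 ≡ 66 (mod 169)
56^13 ≡ 147 (mod 169)
56^26 ≡ 146 (mod 169)
56^39 ≡ 168 (mod 169)
56^52 ≡ 22 (mod 169)
56^78 ≡ 1 (mod 169) ✓
Hence ord(56) = 78.

78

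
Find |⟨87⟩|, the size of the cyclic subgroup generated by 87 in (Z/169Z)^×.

ord(87) | φ(169) = φ(13^2) = 13·(13−1) = 156 = 2^2 · 3 · 13.
Divisors of 156: 1, 2, 3, 4, 6, 12, 13, 26, 39, 52, 78, 156.
Compute 87^d (mod 169) for the divisors d until we hit 1:
87^1 ≡ 87 (mod 169)
87^2 ≡ 133 (mod 169)
87^3 ≡ 79 (mod 169)
87^4 ≡ 113 (mod 169)
87^6 ≡ 157 (mod 169)
87^12 ≡ 144 (mod 169)
87^13 ≡ 22 (mod 169)
87^26 ≡ 146 (mod 169)
87^39 ≡ 1 (mod 169) ✓
So ord_169(87) = 39.

39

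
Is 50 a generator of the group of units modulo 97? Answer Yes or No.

φ(97) = 97 − 1 = 96 = 2^5 · 3.
50 is a primitive root mod 97 iff 50^(φ(97)/q) ≢ 1 for every prime q | φ(97), i.e. q ∈ {2, 3}.
50^48 ≡ 1 (mod 97)  [q = 2: ≡ 1 ✗]
50^32 ≡ 1 (mod 97)  [q = 3: ≡ 1 ✗]
50^48 ≡ 1 shows ord(50) | 48, strictly less than φ(97); not a primitive root.

No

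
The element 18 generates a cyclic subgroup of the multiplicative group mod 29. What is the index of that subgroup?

1

Since 18 ∈ (Z/29Z)^×, its order divides φ(29) = 29 − 1 = 28 = 2^2 · 7.
Divisors of 28: 1, 2, 4, 7, 14, 28.
Evaluate successive powers at the divisors of 28:
18^1 ≡ 18 (mod 29)
18^2 ≡ 5 (mod 29)
18^4 ≡ 25 (mod 29)
18^7 ≡ 17 (mod 29)
18^14 ≡ 28 (mod 29)
18^28 ≡ 1 (mod 29) ✓
Thus |⟨18⟩| = ord(18) = 28.
The index is φ(29) / ord(18) = 28 / 28 = 1.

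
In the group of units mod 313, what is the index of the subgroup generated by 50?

8

The order of 50 must divide φ(313) = 313 − 1 = 312 = 2^3 · 3 · 13.
Divisors of 312: 1, 2, 3, 4, 6, 8, 12, 13, 24, 26, 39, 52, 78, 104, 156, 312.
Compute 50^d (mod 313) for the divisors d until we hit 1:
50^1 ≡ 50
50^2 ≡ 309
50^3 ≡ 113
50^4 ≡ 16
50^6 ≡ 249
50^8 ≡ 256
50^12 ≡ 27
50^13 ≡ 98
50^24 ≡ 103
50^26 ≡ 214
50^39 ≡ 1
So ord_313(50) = 39, hence |⟨50⟩| = 39.
[(Z/313Z)^× : ⟨50⟩] = 312/39 = 8.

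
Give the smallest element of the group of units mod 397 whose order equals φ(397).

5

φ(397) = 397 − 1 = 396 = 2^2 · 3^2 · 11.
Test candidates g = 2, 3, … against the prime factors q ∈ {2, 3, 11} of φ(397): g is a generator iff g^(396/q) ≢ 1 for every such q.
g = 2: 2^198 ≡ 396; 2^132 ≡ 1 — hits 1, so not a primitive root.
g = 3: 3^198 ≡ 1 — hits 1, so not a primitive root.
g = 4: 4^198 ≡ 1 — hits 1, so not a primitive root.
g = 5: 5^198 ≡ 396; 5^132 ≡ 362; 5^36 ≡ 290 — none is 1, so 5 is a primitive root.
So 5 is the smallest generator of (Z/397Z)^×.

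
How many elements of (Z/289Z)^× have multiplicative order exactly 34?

16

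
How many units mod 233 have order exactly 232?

112

φ(233) = 233 − 1 = 232 = 2^3 · 29.
(Z/233Z)^× is cyclic (|G| = 232); a cyclic group of order m has exactly φ(d) elements of each order d | m, and none otherwise.
232 = 2^3 · 29 divides 232, and φ(232) = 112.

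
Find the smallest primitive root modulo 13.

2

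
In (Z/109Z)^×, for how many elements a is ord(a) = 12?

φ(109) = 109 − 1 = 108 = 2^2 · 3^3.
(Z/109Z)^× is cyclic (|G| = 108); a cyclic group of order m has exactly φ(d) elements of each order d | m, and none otherwise.
12 = 2^2 · 3 divides 108, and φ(12) = 4.

4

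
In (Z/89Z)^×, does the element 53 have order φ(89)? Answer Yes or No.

No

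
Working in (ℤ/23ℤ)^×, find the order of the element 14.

22

ord(14) | φ(23) = 23 − 1 = 22 = 2 · 11.
Divisors of 22: 1, 2, 11, 22.
Check 14^d mod 23 for each divisor in increasing order:
14^1 ≡ 14 (mod 23)
14^2 ≡ 12 (mod 23)
14^11 ≡ 22 (mod 23)
14^22 ≡ 1 (mod 23) ✓
The smallest such exponent is 22, so the order of 14 is 22.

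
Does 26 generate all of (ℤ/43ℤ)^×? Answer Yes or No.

φ(43) = 43 − 1 = 42 = 2 · 3 · 7.
26 is a primitive root mod 43 iff 26^(φ(43)/q) ≢ 1 for every prime q | φ(43), i.e. q ∈ {2, 3, 7}.
26^21 ≡ 42 (mod 43)  [q = 2: ≢ 1 ✓]
26^14 ≡ 6 (mod 43)  [q = 3: ≢ 1 ✓]
26^6 ≡ 35 (mod 43)  [q = 7: ≢ 1 ✓]
All checks pass, so 26 has order 42 and is a primitive root modulo 43.

Yes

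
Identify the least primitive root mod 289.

3

φ(289) = φ(17^2) = 17·(17−1) = 272 = 2^4 · 17.
Test candidates g = 2, 3, … against the prime factors q ∈ {2, 17} of φ(289): g is a generator iff g^(272/q) ≢ 1 for every such q.
g = 2: 2^136 ≡ 1 — hits 1, so not a primitive root.
g = 3: 3^136 ≡ 288; 3^16 ≡ 171 — none is 1, so 3 is a primitive root.
So 3 is the smallest generator of (Z/289Z)^×.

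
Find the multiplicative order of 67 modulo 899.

The order of 67 must divide φ(899) = φ(29·31) = (29−1)·(31−1) = 28·30 = 840 = 2^3 · 3 · 5 · 7.
Divisors of 840: 1, 2, 3, 4, 5, 6, 7, 8, 10, 12, 14, 15, 20, 21, 24, 28, 30, 35, 40, 42, 56, 60, 70, 84, 105, 120, 140, 168, 210, 280, 420, 840.
Compute 67^d (mod 899) for the divisors d until we hit 1:
67^1 ≡ 67
67^2 ≡ 893
67^3 ≡ 497
67^4 ≡ 36
67^5 ≡ 614
67^6 ≡ 683
67^7 ≡ 811
67^8 ≡ 397
67^10 ≡ 315
67^12 ≡ 807
67^14 ≡ 552
67^15 ≡ 125
67^20 ≡ 335
67^21 ≡ 869
67^24 ≡ 373
67^28 ≡ 842
67^30 ≡ 342
67^35 ≡ 521
67^40 ≡ 749
67^42 ≡ 1
Hence ord(67) = 42.

42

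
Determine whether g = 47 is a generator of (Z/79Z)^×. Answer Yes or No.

Yes

φ(79) = 79 − 1 = 78 = 2 · 3 · 13.
It suffices to check that the order of 47 is not a proper divisor of 78: compute 47^(78/q) for q ∈ {2, 3, 13}.
47^39 ≡ 78 (mod 79)  [q = 2: ≢ 1 ✓]
47^26 ≡ 55 (mod 79)  [q = 3: ≢ 1 ✓]
47^6 ≡ 52 (mod 79)  [q = 13: ≢ 1 ✓]
Every test exponent gives a nontrivial residue, hence 47 generates the full group.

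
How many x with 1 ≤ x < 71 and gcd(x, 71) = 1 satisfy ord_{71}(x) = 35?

24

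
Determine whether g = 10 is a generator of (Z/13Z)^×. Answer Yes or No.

No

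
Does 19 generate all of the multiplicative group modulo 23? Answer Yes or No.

Yes

φ(23) = 23 − 1 = 22 = 2 · 11.
It suffices to check that the order of 19 is not a proper divisor of 22: compute 19^(22/q) for q ∈ {2, 11}.
19^11 ≡ 22 (mod 23)  [q = 2: ≢ 1 ✓]
19^2 ≡ 16 (mod 23)  [q = 11: ≢ 1 ✓]
Every test exponent gives a nontrivial residue, hence 19 generates the full group.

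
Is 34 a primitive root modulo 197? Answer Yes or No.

No

φ(197) = 197 − 1 = 196 = 2^2 · 7^2.
Test 34^(196/q) mod 197 for each prime factor q of 196:
34^98 ≡ 1 (mod 197)  [q = 2: ≡ 1 ✗]
34^28 ≡ 36 (mod 197)  [q = 7: ≢ 1 ✓]
The check at q = 2 fails, so 34 generates a proper subgroup.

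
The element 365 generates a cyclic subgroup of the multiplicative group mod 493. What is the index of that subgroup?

56

ord(365) | φ(493) = φ(17·29) = (17−1)·(29−1) = 16·28 = 448 = 2^6 · 7.
Divisors of 448: 1, 2, 4, 7, 8, 14, 16, 28, 32, 56, 64, 112, 224, 448.
Compute 365^d (mod 493) for the divisors d until we hit 1:
365^1 ≡ 365 (mod 493)
365^2 ≡ 115 (mod 493)
365^4 ≡ 407 (mod 493)
365^7 ≡ 389 (mod 493)
365^8 ≡ 1 (mod 493) ✓
So ord_493(365) = 8, hence |⟨365⟩| = 8.
[(Z/493Z)^× : ⟨365⟩] = 448/8 = 56.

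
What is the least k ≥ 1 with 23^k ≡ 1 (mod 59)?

58

The order of 23 must divide φ(59) = 59 − 1 = 58 = 2 · 29.
Divisors of 58: 1, 2, 29, 58.
Check 23^d mod 59 for each divisor in increasing order:
23^1 ≡ 23 (mod 59)
23^2 ≡ 57 (mod 59)
23^29 ≡ 58 (mod 59)
23^58 ≡ 1 (mod 59) ✓
So ord_59(23) = 58.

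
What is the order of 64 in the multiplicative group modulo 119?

4

By Lagrange's theorem, ord_119(64) divides φ(119) = φ(7·17) = (7−1)·(17−1) = 6·16 = 96 = 2^5 · 3.
Divisors of 96: 1, 2, 3, 4, 6, 8, 12, 16, 24, 32, 48, 96.
Test each divisor d:
64^1 ≡ 64 (mod 119)
64^2 ≡ 50 (mod 119)
64^3 ≡ 106 (mod 119)
64^4 ≡ 1 (mod 119) ✓
Therefore the multiplicative order of 64 modulo 119 is 4.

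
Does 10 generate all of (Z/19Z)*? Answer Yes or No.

φ(19) = 19 − 1 = 18 = 2 · 3^2.
10 is a primitive root mod 19 iff 10^(φ(19)/q) ≢ 1 for every prime q | φ(19), i.e. q ∈ {2, 3}.
10^9 ≡ 18 (mod 19)  [q = 2: ≢ 1 ✓]
10^6 ≡ 11 (mod 19)  [q = 3: ≢ 1 ✓]
All checks pass, so 10 has order 18 and is a primitive root modulo 19.

Yes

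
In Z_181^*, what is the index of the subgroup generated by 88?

The order of 88 must divide φ(181) = 181 − 1 = 180 = 2^2 · 3^2 · 5.
Divisors of 180: 1, 2, 3, 4, 5, 6, 9, 10, 12, 15, 18, 20, 30, 36, 45, 60, 90, 180.
Evaluate successive powers at the divisors of 180:
88^1 ≡ 88 (mod 181)
88^2 ≡ 142 (mod 181)
88^3 ≡ 7 (mod 181)
88^4 ≡ 73 (mod 181)
88^5 ≡ 89 (mod 181)
88^6 ≡ 49 (mod 181)
88^9 ≡ 162 (mod 181)
88^10 ≡ 138 (mod 181)
88^12 ≡ 48 (mod 181)
88^15 ≡ 155 (mod 181)
88^18 ≡ 180 (mod 181)
88^20 ≡ 39 (mod 181)
88^30 ≡ 133 (mod 181)
88^36 ≡ 1 (mod 181) ✓
So ord_181(88) = 36, hence |⟨88⟩| = 36.
The index is φ(181) / ord(88) = 180 / 36 = 5.

5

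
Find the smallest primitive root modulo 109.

6

φ(109) = 109 − 1 = 108 = 2^2 · 3^3.
Test candidates g = 2, 3, … against the prime factors q ∈ {2, 3} of φ(109): g is a generator iff g^(108/q) ≢ 1 for every such q.
g = 2: 2^54 ≡ 108; 2^36 ≡ 1 — hits 1, so not a primitive root.
g = 3: 3^54 ≡ 1 — hits 1, so not a primitive root.
g = 4: 4^54 ≡ 1 — hits 1, so not a primitive root.
g = 5: 5^54 ≡ 1 — hits 1, so not a primitive root.
g = 6: 6^54 ≡ 108; 6^36 ≡ 63 — none is 1, so 6 is a primitive root.
Hence the least primitive root of 109 is 6.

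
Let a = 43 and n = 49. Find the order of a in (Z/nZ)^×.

7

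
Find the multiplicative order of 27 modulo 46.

11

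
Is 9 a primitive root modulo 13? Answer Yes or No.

No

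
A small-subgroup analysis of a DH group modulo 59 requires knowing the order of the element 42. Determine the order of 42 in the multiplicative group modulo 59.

Since 42 ∈ (Z/59Z)^×, its order divides φ(59) = 59 − 1 = 58 = 2 · 29.
Divisors of 58: 1, 2, 29, 58.
Test each divisor d:
42^1 ≡ 42 (mod 59)
42^2 ≡ 53 (mod 59)
42^29 ≡ 58 (mod 59)
42^58 ≡ 1 (mod 59) ✓
Hence ord(42) = 58.

58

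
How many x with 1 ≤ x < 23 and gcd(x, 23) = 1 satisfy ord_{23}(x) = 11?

φ(23) = 23 − 1 = 22 = 2 · 11.
(Z/23Z)^× is cyclic (|G| = 22); a cyclic group of order m has exactly φ(d) elements of each order d | m, and none otherwise.
11 | 22, and φ(11) = 11 − 1 = 10.

10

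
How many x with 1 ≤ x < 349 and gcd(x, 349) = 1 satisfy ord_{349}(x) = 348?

112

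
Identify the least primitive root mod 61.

2

φ(61) = 61 − 1 = 60 = 2^2 · 3 · 5.
Test candidates g = 2, 3, … against the prime factors q ∈ {2, 3, 5} of φ(61): g is a generator iff g^(60/q) ≢ 1 for every such q.
g = 2: 2^30 ≡ 60; 2^20 ≡ 47; 2^12 ≡ 9 — none is 1, so 2 is a primitive root.
The smallest primitive root modulo 61 is 2.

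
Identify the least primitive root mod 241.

7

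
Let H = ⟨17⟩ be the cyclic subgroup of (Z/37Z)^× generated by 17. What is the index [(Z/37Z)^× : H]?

1

ord(17) | φ(37) = 37 − 1 = 36 = 2^2 · 3^2.
Divisors of 36: 1, 2, 3, 4, 6, 9, 12, 18, 36.
Compute 17^d (mod 37) for the divisors d until we hit 1:
17^1 ≡ 17 (mod 37)
17^2 ≡ 30 (mod 37)
17^3 ≡ 29 (mod 37)
17^4 ≡ 12 (mod 37)
17^6 ≡ 27 (mod 37)
17^9 ≡ 6 (mod 37)
17^12 ≡ 26 (mod 37)
17^18 ≡ 36 (mod 37)
17^36 ≡ 1 (mod 37) ✓
So ord_37(17) = 36, hence |⟨17⟩| = 36.
The index is φ(37) / ord(17) = 36 / 36 = 1.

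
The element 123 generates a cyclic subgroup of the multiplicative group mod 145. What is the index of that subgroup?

By Lagrange's theorem, ord_145(123) divides φ(145) = φ(5·29) = (5−1)·(29−1) = 4·28 = 112 = 2^4 · 7.
Divisors of 112: 1, 2, 4, 7, 8, 14, 16, 28, 56, 112.
Test each divisor d:
123^1 ≡ 123
123^2 ≡ 49
123^4 ≡ 81
123^7 ≡ 117
123^8 ≡ 36
123^14 ≡ 59
123^16 ≡ 136
123^28 ≡ 1
Thus |⟨123⟩| = ord(123) = 28.
The index is φ(145) / ord(123) = 112 / 28 = 4.

4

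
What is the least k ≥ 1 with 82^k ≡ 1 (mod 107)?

The order of 82 must divide φ(107) = 107 − 1 = 106 = 2 · 53.
Divisors of 106: 1, 2, 53, 106.
Compute 82^d (mod 107) for the divisors d until we hit 1:
82^1 ≡ 82 (mod 107)
82^2 ≡ 90 (mod 107)
82^53 ≡ 106 (mod 107)
82^106 ≡ 1 (mod 107) ✓
Hence ord(82) = 106.

106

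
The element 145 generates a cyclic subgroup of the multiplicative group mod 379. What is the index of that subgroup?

By Lagrange's theorem, ord_379(145) divides φ(379) = 379 − 1 = 378 = 2 · 3^3 · 7.
Divisors of 378: 1, 2, 3, 6, 7, 9, 14, 18, 21, 27, 42, 54, 63, 126, 189, 378.
Compute 145^d (mod 379) for the divisors d until we hit 1:
145^1 ≡ 145 (mod 379)
145^2 ≡ 180 (mod 379)
145^3 ≡ 328 (mod 379)
145^6 ≡ 327 (mod 379)
145^7 ≡ 40 (mod 379)
145^9 ≡ 378 (mod 379)
145^14 ≡ 84 (mod 379)
145^18 ≡ 1 (mod 379) ✓
So ord_379(145) = 18, hence |⟨145⟩| = 18.
Index = |(Z/379Z)^×| / |⟨145⟩| = 378 / 18 = 21.

21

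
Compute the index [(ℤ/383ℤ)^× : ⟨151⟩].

By Lagrange's theorem, ord_383(151) divides φ(383) = 383 − 1 = 382 = 2 · 191.
Divisors of 382: 1, 2, 191, 382.
Evaluate successive powers at the divisors of 382:
151^1 ≡ 151 (mod 383)
151^2 ≡ 204 (mod 383)
151^191 ≡ 382 (mod 383)
151^382 ≡ 1 (mod 383) ✓
So ord_383(151) = 382, hence |⟨151⟩| = 382.
The index is φ(383) / ord(151) = 382 / 382 = 1.

1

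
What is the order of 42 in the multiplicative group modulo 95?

ord(42) | φ(95) = φ(5·19) = (5−1)·(19−1) = 4·18 = 72 = 2^3 · 3^2.
Divisors of 72: 1, 2, 3, 4, 6, 8, 9, 12, 18, 24, 36, 72.
Check 42^d mod 95 for each divisor in increasing order:
42^1 ≡ 42 (mod 95)
42^2 ≡ 54 (mod 95)
42^3 ≡ 83 (mod 95)
42^4 ≡ 66 (mod 95)
42^6 ≡ 49 (mod 95)
42^8 ≡ 81 (mod 95)
42^9 ≡ 77 (mod 95)
42^12 ≡ 26 (mod 95)
42^18 ≡ 39 (mod 95)
42^24 ≡ 11 (mod 95)
42^36 ≡ 1 (mod 95) ✓
So ord_95(42) = 36.

36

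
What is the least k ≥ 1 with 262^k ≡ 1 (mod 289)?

272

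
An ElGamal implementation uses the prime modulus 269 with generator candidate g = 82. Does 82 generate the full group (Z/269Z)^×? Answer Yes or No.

No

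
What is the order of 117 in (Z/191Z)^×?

Since 117 ∈ (Z/191Z)^×, its order divides φ(191) = 191 − 1 = 190 = 2 · 5 · 19.
Divisors of 190: 1, 2, 5, 10, 19, 38, 95, 190.
Check 117^d mod 191 for each divisor in increasing order:
117^1 ≡ 117
117^2 ≡ 128
117^5 ≡ 52
117^10 ≡ 30
117^19 ≡ 184
117^38 ≡ 49
117^95 ≡ 1
Hence ord(117) = 95.

95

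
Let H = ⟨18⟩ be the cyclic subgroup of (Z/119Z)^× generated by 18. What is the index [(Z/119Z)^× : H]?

32

Since 18 ∈ (Z/119Z)^×, its order divides φ(119) = φ(7·17) = (7−1)·(17−1) = 6·16 = 96 = 2^5 · 3.
Divisors of 96: 1, 2, 3, 4, 6, 8, 12, 16, 24, 32, 48, 96.
Evaluate successive powers at the divisors of 96:
18^1 ≡ 18
18^2 ≡ 86
18^3 ≡ 1
The order of 18 is 3, so the subgroup it generates has 3 elements.
[(Z/119Z)^× : ⟨18⟩] = 96/3 = 32.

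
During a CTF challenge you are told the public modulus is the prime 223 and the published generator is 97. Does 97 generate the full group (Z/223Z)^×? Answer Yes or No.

Yes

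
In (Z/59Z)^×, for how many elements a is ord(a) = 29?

28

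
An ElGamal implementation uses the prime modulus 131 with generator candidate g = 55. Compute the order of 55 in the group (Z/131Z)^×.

65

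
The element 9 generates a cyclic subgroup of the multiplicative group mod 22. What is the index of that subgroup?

2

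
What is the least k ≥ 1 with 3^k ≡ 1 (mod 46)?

11

By Lagrange's theorem, ord_46(3) divides φ(46) = φ(2)·φ(23) = 1·22 = 22 = 2 · 11.
Divisors of 22: 1, 2, 11, 22.
Test each divisor d:
3^1 ≡ 3 (mod 46)
3^2 ≡ 9 (mod 46)
3^11 ≡ 1 (mod 46) ✓
Hence ord(3) = 11.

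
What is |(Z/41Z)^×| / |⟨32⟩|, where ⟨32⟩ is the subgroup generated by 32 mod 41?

The order of 32 must divide φ(41) = 41 − 1 = 40 = 2^3 · 5.
Divisors of 40: 1, 2, 4, 5, 8, 10, 20, 40.
Evaluate successive powers at the divisors of 40:
32^1 ≡ 32 (mod 41)
32^2 ≡ 40 (mod 41)
32^4 ≡ 1 (mod 41) ✓
Thus |⟨32⟩| = ord(32) = 4.
The index is φ(41) / ord(32) = 40 / 4 = 10.

10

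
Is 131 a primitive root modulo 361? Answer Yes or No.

No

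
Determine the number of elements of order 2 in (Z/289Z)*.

1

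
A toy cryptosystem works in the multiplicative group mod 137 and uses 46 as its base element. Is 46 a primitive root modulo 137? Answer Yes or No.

Yes

φ(137) = 137 − 1 = 136 = 2^3 · 17.
46 is a primitive root mod 137 iff 46^(φ(137)/q) ≢ 1 for every prime q | φ(137), i.e. q ∈ {2, 17}.
46^68 ≡ 136 (mod 137)  [q = 2: ≢ 1 ✓]
46^8 ≡ 73 (mod 137)  [q = 17: ≢ 1 ✓]
None equal 1, so ord_137(46) = 136: 46 is a primitive root.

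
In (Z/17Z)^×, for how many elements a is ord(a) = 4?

2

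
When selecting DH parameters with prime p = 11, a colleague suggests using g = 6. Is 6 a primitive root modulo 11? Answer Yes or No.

Yes

φ(11) = 11 − 1 = 10 = 2 · 5.
Test 6^(10/q) mod 11 for each prime factor q of 10:
6^5 ≡ 10 (mod 11)  [q = 2: ≢ 1 ✓]
6^2 ≡ 3 (mod 11)  [q = 5: ≢ 1 ✓]
All checks pass, so 6 has order 10 and is a primitive root modulo 11.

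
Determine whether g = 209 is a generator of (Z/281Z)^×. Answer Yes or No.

No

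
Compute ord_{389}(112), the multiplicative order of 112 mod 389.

The order of 112 must divide φ(389) = 389 − 1 = 388 = 2^2 · 97.
Divisors of 388: 1, 2, 4, 97, 194, 388.
Check 112^d mod 389 for each divisor in increasing order:
112^1 ≡ 112 (mod 389)
112^2 ≡ 96 (mod 389)
112^4 ≡ 269 (mod 389)
112^97 ≡ 1 (mod 389) ✓
So ord_389(112) = 97.

97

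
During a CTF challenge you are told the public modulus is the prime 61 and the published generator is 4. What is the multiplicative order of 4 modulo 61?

30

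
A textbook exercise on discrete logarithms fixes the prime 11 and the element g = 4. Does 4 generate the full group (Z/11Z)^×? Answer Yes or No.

φ(11) = 11 − 1 = 10 = 2 · 5.
4 is a primitive root mod 11 iff 4^(φ(11)/q) ≢ 1 for every prime q | φ(11), i.e. q ∈ {2, 5}.
4^5 ≡ 1 (mod 11)  [q = 2: ≡ 1 ✗]
4^2 ≡ 5 (mod 11)  [q = 5: ≢ 1 ✓]
The check at q = 2 fails, so 4 generates a proper subgroup.

No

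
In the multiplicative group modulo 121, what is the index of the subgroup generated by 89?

10

ord(89) | φ(121) = φ(11^2) = 11·(11−1) = 110 = 2 · 5 · 11.
Divisors of 110: 1, 2, 5, 10, 11, 22, 55, 110.
Compute 89^d (mod 121) for the divisors d until we hit 1:
89^1 ≡ 89
89^2 ≡ 56
89^5 ≡ 78
89^10 ≡ 34
89^11 ≡ 1
So ord_121(89) = 11, hence |⟨89⟩| = 11.
Index = |(Z/121Z)^×| / |⟨89⟩| = 110 / 11 = 10.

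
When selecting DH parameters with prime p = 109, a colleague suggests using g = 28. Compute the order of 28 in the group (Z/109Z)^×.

By Lagrange's theorem, ord_109(28) divides φ(109) = 109 − 1 = 108 = 2^2 · 3^3.
Divisors of 108: 1, 2, 3, 4, 6, 9, 12, 18, 27, 36, 54, 108.
Check 28^d mod 109 for each divisor in increasing order:
28^1 ≡ 28
28^2 ≡ 21
28^3 ≡ 43
28^4 ≡ 5
28^6 ≡ 105
28^9 ≡ 46
28^12 ≡ 16
28^18 ≡ 45
28^27 ≡ 108
28^36 ≡ 63
28^54 ≡ 1
So ord_109(28) = 54.

54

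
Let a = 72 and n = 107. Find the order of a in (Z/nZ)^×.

106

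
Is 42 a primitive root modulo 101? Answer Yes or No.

Yes

φ(101) = 101 − 1 = 100 = 2^2 · 5^2.
An element g generates (Z/101Z)^× iff g^(100/q) ≢ 1 (mod 101) for each prime q ∈ {2, 5}.
42^50 ≡ 100 (mod 101)  [q = 2: ≢ 1 ✓]
42^20 ≡ 84 (mod 101)  [q = 5: ≢ 1 ✓]
None equal 1, so ord_101(42) = 100: 42 is a primitive root.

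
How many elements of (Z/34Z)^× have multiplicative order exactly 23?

0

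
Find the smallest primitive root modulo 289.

3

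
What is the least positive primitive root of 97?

5

φ(97) = 97 − 1 = 96 = 2^5 · 3.
g is a primitive root iff g^(96/q) ≢ 1 (mod 97) for each prime q ∈ {2, 3}.
g = 2: 2^48 ≡ 1 — hits 1, so not a primitive root.
g = 3: 3^48 ≡ 1 — hits 1, so not a primitive root.
g = 4: 4^48 ≡ 1 — hits 1, so not a primitive root.
g = 5: 5^48 ≡ 96; 5^32 ≡ 35 — none is 1, so 5 is a primitive root.
So 5 is the smallest generator of (Z/97Z)^×.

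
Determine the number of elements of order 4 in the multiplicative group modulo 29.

φ(29) = 29 − 1 = 28 = 2^2 · 7.
In a cyclic group of order 28, there are φ(d) elements of order d for each divisor d of 28, and zero for non-divisors.
4 = 2^2 divides 28, and φ(4) = 2.

2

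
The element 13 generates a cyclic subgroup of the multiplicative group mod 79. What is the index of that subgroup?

2

Since 13 ∈ (Z/79Z)^×, its order divides φ(79) = 79 − 1 = 78 = 2 · 3 · 13.
Divisors of 78: 1, 2, 3, 6, 13, 26, 39, 78.
Evaluate successive powers at the divisors of 78:
13^1 ≡ 13 (mod 79)
13^2 ≡ 11 (mod 79)
13^3 ≡ 64 (mod 79)
13^6 ≡ 67 (mod 79)
13^13 ≡ 55 (mod 79)
13^26 ≡ 23 (mod 79)
13^39 ≡ 1 (mod 79) ✓
The order of 13 is 39, so the subgroup it generates has 39 elements.
[(Z/79Z)^× : ⟨13⟩] = 78/39 = 2.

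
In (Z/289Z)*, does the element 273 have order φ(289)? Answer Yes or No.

φ(289) = φ(17^2) = 17·(17−1) = 272 = 2^4 · 17.
273 is a primitive root mod 289 iff 273^(φ(289)/q) ≢ 1 for every prime q | φ(289), i.e. q ∈ {2, 17}.
273^136 ≡ 1 (mod 289)  [q = 2: ≡ 1 ✗]
273^16 ≡ 18 (mod 289)  [q = 17: ≢ 1 ✓]
Since 273^136 ≡ 1, the order of 273 divides 136 < 272, so 273 is not a primitive root.

No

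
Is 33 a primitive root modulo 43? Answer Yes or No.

Yes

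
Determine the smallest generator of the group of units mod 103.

φ(103) = 103 − 1 = 102 = 2 · 3 · 17.
g is a primitive root iff g^(102/q) ≢ 1 (mod 103) for each prime q ∈ {2, 3, 17}.
g = 2: 2^51 ≡ 1 — hits 1, so not a primitive root.
g = 3: 3^51 ≡ 102; 3^34 ≡ 1 — hits 1, so not a primitive root.
g = 4: 4^51 ≡ 1 — hits 1, so not a primitive root.
g = 5: 5^51 ≡ 102; 5^34 ≡ 56; 5^6 ≡ 72 — none is 1, so 5 is a primitive root.
Hence the least primitive root of 103 is 5.

5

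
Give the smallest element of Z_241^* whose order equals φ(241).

φ(241) = 241 − 1 = 240 = 2^4 · 3 · 5.
Test candidates g = 2, 3, … against the prime factors q ∈ {2, 3, 5} of φ(241): g is a generator iff g^(240/q) ≢ 1 for every such q.
g = 2: 2^120 ≡ 1 — hits 1, so not a primitive root.
g = 3: 3^120 ≡ 1 — hits 1, so not a primitive root.
g = 4: 4^120 ≡ 1 — hits 1, so not a primitive root.
g = 5: 5^120 ≡ 1 — hits 1, so not a primitive root.
g = 6: 6^120 ≡ 1 — hits 1, so not a primitive root.
g = 7: 7^120 ≡ 240; 7^80 ≡ 15; 7^48 ≡ 91 — none is 1, so 7 is a primitive root.
Hence the least primitive root of 241 is 7.

7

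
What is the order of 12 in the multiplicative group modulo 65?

4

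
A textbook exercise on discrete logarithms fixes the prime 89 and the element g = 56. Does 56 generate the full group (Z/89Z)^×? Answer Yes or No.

φ(89) = 89 − 1 = 88 = 2^3 · 11.
It suffices to check that the order of 56 is not a proper divisor of 88: compute 56^(88/q) for q ∈ {2, 11}.
56^44 ≡ 88 (mod 89)  [q = 2: ≢ 1 ✓]
56^8 ≡ 16 (mod 89)  [q = 11: ≢ 1 ✓]
All checks pass, so 56 has order 88 and is a primitive root modulo 89.

Yes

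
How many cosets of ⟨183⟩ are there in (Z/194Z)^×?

Since 183 ∈ (Z/194Z)^×, its order divides φ(194) = φ(2)·φ(97) = 1·96 = 96 = 2^5 · 3.
Divisors of 96: 1, 2, 3, 4, 6, 8, 12, 16, 24, 32, 48, 96.
Evaluate successive powers at the divisors of 96:
183^1 ≡ 183 (mod 194)
183^2 ≡ 121 (mod 194)
183^3 ≡ 27 (mod 194)
183^4 ≡ 91 (mod 194)
183^6 ≡ 147 (mod 194)
183^8 ≡ 133 (mod 194)
183^12 ≡ 75 (mod 194)
183^16 ≡ 35 (mod 194)
183^24 ≡ 193 (mod 194)
183^32 ≡ 61 (mod 194)
183^48 ≡ 1 (mod 194) ✓
So ord_194(183) = 48, hence |⟨183⟩| = 48.
The index is φ(194) / ord(183) = 96 / 48 = 2.

2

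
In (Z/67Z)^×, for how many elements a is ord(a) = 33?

φ(67) = 67 − 1 = 66 = 2 · 3 · 11.
Since (Z/67Z)^× is cyclic of order 66, the number of elements of order d is φ(d) when d | 66 and 0 otherwise.
33 = 3 · 11 divides 66, and φ(33) = 20.

20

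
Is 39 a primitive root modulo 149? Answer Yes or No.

No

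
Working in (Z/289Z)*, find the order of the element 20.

Since 20 ∈ (Z/289Z)^×, its order divides φ(289) = φ(17^2) = 17·(17−1) = 272 = 2^4 · 17.
Divisors of 272: 1, 2, 4, 8, 16, 17, 34, 68, 136, 272.
Test each divisor d:
20^1 ≡ 20
20^2 ≡ 111
20^4 ≡ 183
20^8 ≡ 254
20^16 ≡ 69
20^17 ≡ 224
20^34 ≡ 179
20^68 ≡ 251
20^136 ≡ 288
20^272 ≡ 1
Therefore the multiplicative order of 20 modulo 289 is 272.

272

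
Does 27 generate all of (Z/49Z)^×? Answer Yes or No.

No

φ(49) = φ(7^2) = 7·(7−1) = 42 = 2 · 3 · 7.
It suffices to check that the order of 27 is not a proper divisor of 42: compute 27^(42/q) for q ∈ {2, 3, 7}.
27^21 ≡ 48 (mod 49)  [q = 2: ≢ 1 ✓]
27^14 ≡ 1 (mod 49)  [q = 3: ≡ 1 ✗]
27^6 ≡ 29 (mod 49)  [q = 7: ≢ 1 ✓]
27^14 ≡ 1 shows ord(27) | 14, strictly less than φ(49); not a primitive root.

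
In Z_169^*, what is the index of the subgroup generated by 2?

Since 2 ∈ (Z/169Z)^×, its order divides φ(169) = φ(13^2) = 13·(13−1) = 156 = 2^2 · 3 · 13.
Divisors of 156: 1, 2, 3, 4, 6, 12, 13, 26, 39, 52, 78, 156.
Compute 2^d (mod 169) for the divisors d until we hit 1:
2^1 ≡ 2 (mod 169)
2^2 ≡ 4 (mod 169)
2^3 ≡ 8 (mod 169)
2^4 ≡ 16 (mod 169)
2^6 ≡ 64 (mod 169)
2^12 ≡ 40 (mod 169)
2^13 ≡ 80 (mod 169)
2^26 ≡ 147 (mod 169)
2^39 ≡ 99 (mod 169)
2^52 ≡ 146 (mod 169)
2^78 ≡ 168 (mod 169)
2^156 ≡ 1 (mod 169) ✓
The order of 2 is 156, so the subgroup it generates has 156 elements.
[(Z/169Z)^× : ⟨2⟩] = 156/156 = 1.

1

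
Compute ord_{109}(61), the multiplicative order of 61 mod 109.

54

Since 61 ∈ (Z/109Z)^×, its order divides φ(109) = 109 − 1 = 108 = 2^2 · 3^3.
Divisors of 108: 1, 2, 3, 4, 6, 9, 12, 18, 27, 36, 54, 108.
Test each divisor d:
61^1 ≡ 61
61^2 ≡ 15
61^3 ≡ 43
61^4 ≡ 7
61^6 ≡ 105
61^9 ≡ 46
61^12 ≡ 16
61^18 ≡ 45
61^27 ≡ 108
61^36 ≡ 63
61^54 ≡ 1
Hence ord(61) = 54.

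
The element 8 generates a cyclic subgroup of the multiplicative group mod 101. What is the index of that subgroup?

1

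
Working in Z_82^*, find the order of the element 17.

By Lagrange's theorem, ord_82(17) divides φ(82) = φ(2)·φ(41) = 1·40 = 40 = 2^3 · 5.
Divisors of 40: 1, 2, 4, 5, 8, 10, 20, 40.
Test each divisor d:
17^1 ≡ 17
17^2 ≡ 43
17^4 ≡ 45
17^5 ≡ 27
17^8 ≡ 57
17^10 ≡ 73
17^20 ≡ 81
17^40 ≡ 1
The smallest such exponent is 40, so the order of 17 is 40.

40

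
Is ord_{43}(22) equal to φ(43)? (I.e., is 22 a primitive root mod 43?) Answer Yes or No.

φ(43) = 43 − 1 = 42 = 2 · 3 · 7.
22 is a primitive root mod 43 iff 22^(φ(43)/q) ≢ 1 for every prime q | φ(43), i.e. q ∈ {2, 3, 7}.
22^21 ≡ 42 (mod 43)  [q = 2: ≢ 1 ✓]
22^14 ≡ 1 (mod 43)  [q = 3: ≡ 1 ✗]
22^6 ≡ 41 (mod 43)  [q = 7: ≢ 1 ✓]
22^14 ≡ 1 shows ord(22) | 14, strictly less than φ(43); not a primitive root.

No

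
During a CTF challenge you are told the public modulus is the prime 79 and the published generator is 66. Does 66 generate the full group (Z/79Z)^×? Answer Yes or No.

Yes

φ(79) = 79 − 1 = 78 = 2 · 3 · 13.
It suffices to check that the order of 66 is not a proper divisor of 78: compute 66^(78/q) for q ∈ {2, 3, 13}.
66^39 ≡ 78 (mod 79)  [q = 2: ≢ 1 ✓]
66^26 ≡ 23 (mod 79)  [q = 3: ≢ 1 ✓]
66^6 ≡ 67 (mod 79)  [q = 13: ≢ 1 ✓]
Every test exponent gives a nontrivial residue, hence 66 generates the full group.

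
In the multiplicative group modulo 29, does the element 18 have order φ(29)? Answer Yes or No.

φ(29) = 29 − 1 = 28 = 2^2 · 7.
An element g generates (Z/29Z)^× iff g^(28/q) ≢ 1 (mod 29) for each prime q ∈ {2, 7}.
18^14 ≡ 28 (mod 29)  [q = 2: ≢ 1 ✓]
18^4 ≡ 25 (mod 29)  [q = 7: ≢ 1 ✓]
All checks pass, so 18 has order 28 and is a primitive root modulo 29.

Yes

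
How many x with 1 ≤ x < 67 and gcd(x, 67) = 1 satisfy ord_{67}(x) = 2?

1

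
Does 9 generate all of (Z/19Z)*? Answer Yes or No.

No

φ(19) = 19 − 1 = 18 = 2 · 3^2.
9 is a primitive root mod 19 iff 9^(φ(19)/q) ≢ 1 for every prime q | φ(19), i.e. q ∈ {2, 3}.
9^9 ≡ 1 (mod 19)  [q = 2: ≡ 1 ✗]
9^6 ≡ 11 (mod 19)  [q = 3: ≢ 1 ✓]
Since 9^9 ≡ 1, the order of 9 divides 9 < 18, so 9 is not a primitive root.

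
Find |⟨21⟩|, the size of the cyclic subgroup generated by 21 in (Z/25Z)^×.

5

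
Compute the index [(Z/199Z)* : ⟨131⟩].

Since 131 ∈ (Z/199Z)^×, its order divides φ(199) = 199 − 1 = 198 = 2 · 3^2 · 11.
Divisors of 198: 1, 2, 3, 6, 9, 11, 18, 22, 33, 66, 99, 198.
Check 131^d mod 199 for each divisor in increasing order:
131^1 ≡ 131
131^2 ≡ 47
131^3 ≡ 187
131^6 ≡ 144
131^9 ≡ 63
131^11 ≡ 175
131^18 ≡ 188
131^22 ≡ 178
131^33 ≡ 106
131^66 ≡ 92
131^99 ≡ 1
Thus |⟨131⟩| = ord(131) = 99.
[(Z/199Z)^× : ⟨131⟩] = 198/99 = 2.

2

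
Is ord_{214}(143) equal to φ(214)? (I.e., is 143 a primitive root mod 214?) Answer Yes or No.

No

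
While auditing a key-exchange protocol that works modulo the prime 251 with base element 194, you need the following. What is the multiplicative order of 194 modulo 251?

125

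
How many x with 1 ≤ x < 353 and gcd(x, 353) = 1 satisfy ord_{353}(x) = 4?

2

φ(353) = 353 − 1 = 352 = 2^5 · 11.
In a cyclic group of order 352, there are φ(d) elements of order d for each divisor d of 352, and zero for non-divisors.
4 = 2^2 divides 352, and φ(4) = 2.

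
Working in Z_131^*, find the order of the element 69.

26

By Lagrange's theorem, ord_131(69) divides φ(131) = 131 − 1 = 130 = 2 · 5 · 13.
Divisors of 130: 1, 2, 5, 10, 13, 26, 65, 130.
Test each divisor d:
69^1 ≡ 69
69^2 ≡ 45
69^5 ≡ 79
69^10 ≡ 84
69^13 ≡ 130
69^26 ≡ 1
Hence ord(69) = 26.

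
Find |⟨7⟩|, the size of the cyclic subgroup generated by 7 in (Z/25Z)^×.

The order of 7 must divide φ(25) = φ(5^2) = 5·(5−1) = 20 = 2^2 · 5.
Divisors of 20: 1, 2, 4, 5, 10, 20.
Test each divisor d:
7^1 ≡ 7 (mod 25)
7^2 ≡ 24 (mod 25)
7^4 ≡ 1 (mod 25) ✓
The smallest such exponent is 4, so the order of 7 is 4.

4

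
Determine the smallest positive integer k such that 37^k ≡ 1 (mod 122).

By Lagrange's theorem, ord_122(37) divides φ(122) = φ(2)·φ(61) = 1·60 = 60 = 2^2 · 3 · 5.
Divisors of 60: 1, 2, 3, 4, 5, 6, 10, 12, 15, 20, 30, 60.
Evaluate successive powers at the divisors of 60:
37^1 ≡ 37
37^2 ≡ 27
37^3 ≡ 23
37^4 ≡ 119
37^5 ≡ 11
37^6 ≡ 41
37^10 ≡ 121
37^12 ≡ 95
37^15 ≡ 111
37^20 ≡ 1
The smallest such exponent is 20, so the order of 37 is 20.

20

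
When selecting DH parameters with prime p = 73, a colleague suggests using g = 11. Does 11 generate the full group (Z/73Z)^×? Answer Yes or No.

Yes

φ(73) = 73 − 1 = 72 = 2^3 · 3^2.
It suffices to check that the order of 11 is not a proper divisor of 72: compute 11^(72/q) for q ∈ {2, 3}.
11^36 ≡ 72 (mod 73)  [q = 2: ≢ 1 ✓]
11^24 ≡ 8 (mod 73)  [q = 3: ≢ 1 ✓]
All checks pass, so 11 has order 72 and is a primitive root modulo 73.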